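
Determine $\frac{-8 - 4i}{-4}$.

Divisor is real, so divide each part by -4:
= 2 + i


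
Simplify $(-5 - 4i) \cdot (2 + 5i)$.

(a1*a2 - b1*b2) + (a1*b2 + b1*a2)i
= (-10 - (-20)) + (-25 + (-8))i
= 10 - 33i


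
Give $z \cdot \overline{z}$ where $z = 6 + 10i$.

z * conjugate(z) = |z|^2 = a^2 + b^2
= 6^2 + 10^2 = 136


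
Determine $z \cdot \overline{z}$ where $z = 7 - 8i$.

z * conjugate(z) = |z|^2 = a^2 + b^2
= 7^2 + (-8)^2 = 113


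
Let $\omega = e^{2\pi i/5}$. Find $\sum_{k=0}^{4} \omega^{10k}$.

Since 5 divides 10, ω^10 = (ω^5)^2 = 1^2 = 1, so every term is 1.
Sum = 5 · 1 = 5


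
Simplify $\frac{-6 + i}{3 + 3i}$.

Multiply numerator and denominator by conjugate (3 - 3i):
= (-6 + i)(3 - 3i) / (3^2 + 3^2)
= (-15 + 21i) / 18
Divide through by 3: (-5 + 7i) / 6
= -5/6 + (7/6)i


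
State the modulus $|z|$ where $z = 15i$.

|z| = sqrt(a^2 + b^2) = sqrt(0^2 + 15^2) = sqrt(225) = 15


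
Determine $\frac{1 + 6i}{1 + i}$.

Multiply numerator and denominator by conjugate (1 - i):
= (1 + 6i)(1 - i) / (1^2 + 1^2)
= (7 + 5i) / 2
= 7/2 + (5/2)i


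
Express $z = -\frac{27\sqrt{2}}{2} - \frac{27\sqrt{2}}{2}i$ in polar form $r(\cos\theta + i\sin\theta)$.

r = |z| = sqrt(a^2 + b^2) = sqrt((-27*sqrt(2)/2)^2 + (-27*sqrt(2)/2)^2) = sqrt(729/2 + 729/2) = sqrt(729) = 27
θ = arctan(b/a) = arctan(-19.0919/-19.0919) (quadrant-adjusted) = 225°
z = 27(cos 225° + i sin 225°)


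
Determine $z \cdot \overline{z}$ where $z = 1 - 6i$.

z * conjugate(z) = |z|^2 = a^2 + b^2
= 1^2 + (-6)^2 = 37


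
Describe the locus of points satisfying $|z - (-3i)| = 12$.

|z - z0| = r describes a circle centered at z0 with radius r
Here z0 = -3i and r = 12
Locus: Circle centered at (0, -3) with radius 12


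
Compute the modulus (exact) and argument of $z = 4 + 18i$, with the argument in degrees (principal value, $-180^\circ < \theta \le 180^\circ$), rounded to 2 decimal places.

|z| = sqrt(4^2 + 18^2) = sqrt(340)
arg(z) = arctan(b/a) = arctan(18/4) (quadrant-adjusted) = 77.47°


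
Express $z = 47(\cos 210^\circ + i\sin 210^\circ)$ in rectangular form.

a = r cos θ = 47 * -sqrt(3)/2 = -47*sqrt(3)/2
b = r sin θ = 47 * -1/2 = -47/2
z = -47*sqrt(3)/2 - (47/2)i


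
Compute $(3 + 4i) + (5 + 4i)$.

(3 + 5) + (4 + 4)i = 8 + 8i


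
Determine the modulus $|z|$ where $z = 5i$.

|z| = sqrt(a^2 + b^2) = sqrt(0^2 + 5^2) = sqrt(25) = 5


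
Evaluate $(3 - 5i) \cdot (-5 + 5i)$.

(a1*a2 - b1*b2) + (a1*b2 + b1*a2)i
= (-15 - (-25)) + (15 + 25)i
= 10 + 40i


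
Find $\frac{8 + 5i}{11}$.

Divisor is real, so divide each part by 11:
= 8/11 + (5/11)i


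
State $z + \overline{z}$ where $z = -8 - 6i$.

z + conjugate(z) = (a + bi) + (a - bi) = 2a
= 2 * (-8) = -16


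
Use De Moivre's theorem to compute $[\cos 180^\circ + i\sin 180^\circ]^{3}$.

By De Moivre: z^n = r^n(cos(nθ) + i sin(nθ))
= 1^3(cos(3*180°) + i sin(3*180°))
= 1(cos 180° + i sin 180°)
= -1


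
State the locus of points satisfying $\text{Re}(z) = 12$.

Re(z) = x where z = x + yi; the equation x = 12 is satisfied by all points with that x-coordinate
Locus: Vertical line x = 12


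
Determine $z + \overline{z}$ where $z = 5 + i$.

z + conjugate(z) = (a + bi) + (a - bi) = 2a
= 2 * 5 = 10


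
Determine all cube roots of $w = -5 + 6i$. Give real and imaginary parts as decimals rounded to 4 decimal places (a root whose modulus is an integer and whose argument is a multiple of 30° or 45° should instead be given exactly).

|w| = sqrt(61) ≈ 7.810250, arg(w) ≈ 129.805571°
Root modulus = sqrt(61)^(1/3) ≈ 1.984061
Root arguments: θ_k = (arg(w) + 360°k)/3 for k = 0, 1, ..., 2
Compute each root as (root modulus)(cos θ_k + i sin θ_k) using full-precision intermediates, then round to 4 decimal places.
Roots: 1.4447 + 1.3599i, -1.9001 + 0.5712i, 0.4554 - 1.9311i


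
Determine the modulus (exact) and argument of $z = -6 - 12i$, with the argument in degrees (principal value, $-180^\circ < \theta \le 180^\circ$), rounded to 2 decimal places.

|z| = sqrt((-6)^2 + (-12)^2) = sqrt(180)
arg(z) = arctan(b/a) = arctan(-12/-6) (quadrant-adjusted) = -116.57°


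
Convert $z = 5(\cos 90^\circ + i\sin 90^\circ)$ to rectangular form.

a = r cos θ = 5 * 0 = 0
b = r sin θ = 5 * 1 = 5
z = 5i


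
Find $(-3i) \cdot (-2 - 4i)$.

(a1*a2 - b1*b2) + (a1*b2 + b1*a2)i
= (0 - 12) + (0 + 6)i
= -12 + 6i


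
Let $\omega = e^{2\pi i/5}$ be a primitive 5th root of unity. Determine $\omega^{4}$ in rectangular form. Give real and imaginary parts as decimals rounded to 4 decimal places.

ω^4 = e^(2πi·4/5) = e^(i·8π/5)
= cos(8π/5) + i sin(8π/5)
= 0.3090 - 0.9511i


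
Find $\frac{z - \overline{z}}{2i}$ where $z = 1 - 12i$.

z - conjugate(z) = 2bi
(z - conjugate(z))/(2i) = 2bi/(2i) = b = -12


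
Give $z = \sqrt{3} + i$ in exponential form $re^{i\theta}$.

r = |z| = sqrt((sqrt(3))^2 + (1)^2) = sqrt(3 + 1) = sqrt(4) = 2
θ = arctan(b/a) = arctan(1/1.7321) (quadrant-adjusted) = 30° = π/6
z = 2e^(i*π/6)


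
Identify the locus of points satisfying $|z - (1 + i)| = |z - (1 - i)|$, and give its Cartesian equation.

|z - z1| = |z - z2| means z is equidistant from z1 and z2,
i.e. the perpendicular bisector of the segment from (1, 1) to (1, -1) (midpoint (1, 0)).
With z = x + yi, square both sides:
(x - 1)^2 + (y - 1)^2 = (x - 1)^2 + (y - (-1))^2
The x^2 and y^2 terms cancel: 0x + (-4)y = 2 - 2 = 0
Simplify: y = 0
Locus: Perpendicular bisector of the segment from (1, 1) to (1, -1): the line y = 0


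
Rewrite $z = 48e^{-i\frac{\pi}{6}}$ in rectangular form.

a = r cos θ = 48 * sqrt(3)/2 = 24*sqrt(3)
b = r sin θ = 48 * -1/2 = -24
z = 24*sqrt(3) - 24i


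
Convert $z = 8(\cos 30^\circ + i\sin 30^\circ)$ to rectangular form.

a = r cos θ = 8 * sqrt(3)/2 = 4*sqrt(3)
b = r sin θ = 8 * 1/2 = 4
z = 4*sqrt(3) + 4i


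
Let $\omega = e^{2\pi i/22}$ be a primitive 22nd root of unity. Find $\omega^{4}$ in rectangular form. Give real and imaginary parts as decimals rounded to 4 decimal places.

ω^4 = e^(2πi·4/22) = e^(i·4π/11)
= cos(4π/11) + i sin(4π/11)
= 0.4154 + 0.9096i


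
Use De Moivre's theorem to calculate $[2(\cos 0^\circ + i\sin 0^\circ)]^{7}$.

By De Moivre: z^n = r^n(cos(nθ) + i sin(nθ))
= 2^7(cos(7*0°) + i sin(7*0°))
= 128(cos 0° + i sin 0°)
= 128


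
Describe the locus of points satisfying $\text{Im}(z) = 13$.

Im(z) = y where z = x + yi; the equation y = 13 is satisfied by all points with that y-coordinate
Locus: Horizontal line y = 13


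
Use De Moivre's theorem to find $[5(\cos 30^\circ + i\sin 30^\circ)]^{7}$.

By De Moivre: z^n = r^n(cos(nθ) + i sin(nθ))
= 5^7(cos(7*30°) + i sin(7*30°))
= 78125(cos 210° + i sin 210°)
= -78125*sqrt(3)/2 - (78125/2)i


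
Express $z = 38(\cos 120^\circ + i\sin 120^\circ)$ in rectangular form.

a = r cos θ = 38 * -1/2 = -19
b = r sin θ = 38 * sqrt(3)/2 = 19*sqrt(3)
z = -19 + 19*sqrt(3)i


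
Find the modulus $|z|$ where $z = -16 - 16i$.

|z| = sqrt(a^2 + b^2) = sqrt((-16)^2 + (-16)^2) = sqrt(512) = sqrt(512)


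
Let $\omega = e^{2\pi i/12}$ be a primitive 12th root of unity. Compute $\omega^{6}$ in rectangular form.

ω^6 = e^(2πi·6/12) = e^(i·1π)
= cos(1π) + i sin(1π)
= -1


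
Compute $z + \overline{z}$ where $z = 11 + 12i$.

z + conjugate(z) = (a + bi) + (a - bi) = 2a
= 2 * 11 = 22


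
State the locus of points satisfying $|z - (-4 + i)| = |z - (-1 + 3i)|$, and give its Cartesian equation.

|z - z1| = |z - z2| means z is equidistant from z1 and z2,
i.e. the perpendicular bisector of the segment from (-4, 1) to (-1, 3) (midpoint (-5/2, 2)).
With z = x + yi, square both sides:
(x - (-4))^2 + (y - 1)^2 = (x - (-1))^2 + (y - 3)^2
The x^2 and y^2 terms cancel: 6x + 4y = 10 - 17 = -7
Simplify: 6x + 4y = -7
Locus: Perpendicular bisector of the segment from (-4, 1) to (-1, 3): the line 6x + 4y = -7


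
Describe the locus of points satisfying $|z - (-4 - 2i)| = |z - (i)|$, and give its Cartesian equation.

|z - z1| = |z - z2| means z is equidistant from z1 and z2,
i.e. the perpendicular bisector of the segment from (-4, -2) to (0, 1) (midpoint (-2, -1/2)).
With z = x + yi, square both sides:
(x - (-4))^2 + (y - (-2))^2 = (x - 0)^2 + (y - 1)^2
The x^2 and y^2 terms cancel: 8x + 6y = 1 - 20 = -19
Simplify: 8x + 6y = -19
Locus: Perpendicular bisector of the segment from (-4, -2) to (0, 1): the line 8x + 6y = -19


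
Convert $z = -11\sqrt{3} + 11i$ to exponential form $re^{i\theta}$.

r = |z| = sqrt((-11*sqrt(3))^2 + (11)^2) = sqrt(363 + 121) = sqrt(484) = 22
θ = arctan(b/a) = arctan(11/-19.0526) (quadrant-adjusted) = 150° = 5π/6
z = 22e^(i*5π/6)


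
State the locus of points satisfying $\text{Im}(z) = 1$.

Im(z) = y where z = x + yi; the equation y = 1 is satisfied by all points with that y-coordinate
Locus: Horizontal line y = 1


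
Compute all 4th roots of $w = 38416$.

|w| = 38416, arg(w) = 0°
Root modulus = 38416^(1/4) = 14
Root arguments: θ_k = (0° + 360°k)/4 for k = 0, 1, ..., 3
Roots: 14, 14i, -14, -14i


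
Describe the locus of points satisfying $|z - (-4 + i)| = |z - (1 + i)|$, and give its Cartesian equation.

|z - z1| = |z - z2| means z is equidistant from z1 and z2,
i.e. the perpendicular bisector of the segment from (-4, 1) to (1, 1) (midpoint (-3/2, 1)).
With z = x + yi, square both sides:
(x - (-4))^2 + (y - 1)^2 = (x - 1)^2 + (y - 1)^2
The x^2 and y^2 terms cancel: 10x + 0y = 2 - 17 = -15
Simplify: x = -3/2
Locus: Perpendicular bisector of the segment from (-4, 1) to (1, 1): the line x = -3/2


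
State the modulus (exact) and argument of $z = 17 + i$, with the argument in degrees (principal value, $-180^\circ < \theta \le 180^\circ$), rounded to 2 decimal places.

|z| = sqrt(17^2 + 1^2) = sqrt(290)
arg(z) = arctan(b/a) = arctan(1/17) (quadrant-adjusted) = 3.37°


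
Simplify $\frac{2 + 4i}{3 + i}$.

Multiply numerator and denominator by conjugate (3 - i):
= (2 + 4i)(3 - i) / (3^2 + 1^2)
= (10 + 10i) / 10
= 1 + i


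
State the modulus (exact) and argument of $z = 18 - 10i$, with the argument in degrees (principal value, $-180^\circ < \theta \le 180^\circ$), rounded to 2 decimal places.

|z| = sqrt(18^2 + (-10)^2) = sqrt(424)
arg(z) = arctan(b/a) = arctan(-10/18) (quadrant-adjusted) = -29.05°


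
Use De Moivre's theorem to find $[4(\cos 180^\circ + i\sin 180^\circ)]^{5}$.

By De Moivre: z^n = r^n(cos(nθ) + i sin(nθ))
= 4^5(cos(5*180°) + i sin(5*180°))
= 1024(cos 180° + i sin 180°)
= -1024


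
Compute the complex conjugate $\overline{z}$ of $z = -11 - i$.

If z = a + bi, then conjugate(z) = a - bi
conjugate(-11 - i) = -11 + i


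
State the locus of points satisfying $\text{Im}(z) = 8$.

Im(z) = y where z = x + yi; the equation y = 8 is satisfied by all points with that y-coordinate
Locus: Horizontal line y = 8


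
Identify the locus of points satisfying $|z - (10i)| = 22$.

|z - z0| = r describes a circle centered at z0 with radius r
Here z0 = 10i and r = 22
Locus: Circle centered at (0, 10) with radius 22


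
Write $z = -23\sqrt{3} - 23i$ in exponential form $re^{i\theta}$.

r = |z| = sqrt((-23*sqrt(3))^2 + (-23)^2) = sqrt(1587 + 529) = sqrt(2116) = 46
θ = arctan(b/a) = arctan(-23/-39.8372) (quadrant-adjusted) = -150° = -5π/6
z = 46e^(-i*5π/6)


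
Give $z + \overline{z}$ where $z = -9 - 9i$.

z + conjugate(z) = (a + bi) + (a - bi) = 2a
= 2 * (-9) = -18


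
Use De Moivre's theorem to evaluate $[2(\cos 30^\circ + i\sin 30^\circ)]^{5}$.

By De Moivre: z^n = r^n(cos(nθ) + i sin(nθ))
= 2^5(cos(5*30°) + i sin(5*30°))
= 32(cos 150° + i sin 150°)
= -16*sqrt(3) + 16i


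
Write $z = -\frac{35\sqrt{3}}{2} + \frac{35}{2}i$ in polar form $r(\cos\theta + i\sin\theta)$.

r = |z| = sqrt(a^2 + b^2) = sqrt((-35*sqrt(3)/2)^2 + (35/2)^2) = sqrt(3675/4 + 1225/4) = sqrt(1225) = 35
θ = arctan(b/a) = arctan(17.5/-30.3109) (quadrant-adjusted) = 150°
z = 35(cos 150° + i sin 150°)


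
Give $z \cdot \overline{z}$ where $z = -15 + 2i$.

z * conjugate(z) = |z|^2 = a^2 + b^2
= (-15)^2 + 2^2 = 229


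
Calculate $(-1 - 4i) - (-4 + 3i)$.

(-1 - (-4)) + (-4 - 3)i = 3 - 7i


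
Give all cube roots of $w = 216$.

|w| = 216, arg(w) = 0°
Root modulus = 216^(1/3) = 6
Root arguments: θ_k = (0° + 360°k)/3 for k = 0, 1, ..., 2
Roots: 6, -3 + 3*sqrt(3)i, -3 - 3*sqrt(3)i


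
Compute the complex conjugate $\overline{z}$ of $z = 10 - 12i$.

If z = a + bi, then conjugate(z) = a - bi
conjugate(10 - 12i) = 10 + 12i


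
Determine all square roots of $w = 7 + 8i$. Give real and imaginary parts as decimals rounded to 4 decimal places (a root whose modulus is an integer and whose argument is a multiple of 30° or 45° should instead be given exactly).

|w| = sqrt(113) ≈ 10.630146, arg(w) ≈ 48.814075°
Root modulus = sqrt(113)^(1/2) ≈ 3.260390
Root arguments: θ_k = (arg(w) + 360°k)/2 for k = 0, 1, ..., 1
Compute each root as (root modulus)(cos θ_k + i sin θ_k) using full-precision intermediates, then round to 4 decimal places.
Roots: 2.9690 + 1.3472i, -2.9690 - 1.3472i


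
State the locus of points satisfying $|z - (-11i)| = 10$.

|z - z0| = r describes a circle centered at z0 with radius r
Here z0 = -11i and r = 10
Locus: Circle centered at (0, -11) with radius 10


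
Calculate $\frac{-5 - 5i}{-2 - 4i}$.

Multiply numerator and denominator by conjugate (-2 + 4i):
= (-5 - 5i)(-2 + 4i) / ((-2)^2 + (-4)^2)
= (30 - 10i) / 20
Divide through by 10: (3 - i) / 2
= 3/2 - (1/2)i


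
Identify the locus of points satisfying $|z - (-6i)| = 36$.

|z - z0| = r describes a circle centered at z0 with radius r
Here z0 = -6i and r = 36
Locus: Circle centered at (0, -6) with radius 36


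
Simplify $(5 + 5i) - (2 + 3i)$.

(5 - 2) + (5 - 3)i = 3 + 2i


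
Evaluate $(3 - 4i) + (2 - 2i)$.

(3 + 2) + (-4 + (-2))i = 5 - 6i


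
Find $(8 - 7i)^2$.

(a + bi)^2 = a^2 - b^2 + 2abi
= 8^2 - (-7)^2 + 2*8*(-7)i
= 15 - 112i


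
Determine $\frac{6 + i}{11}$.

Divisor is real, so divide each part by 11:
= 6/11 + (1/11)i


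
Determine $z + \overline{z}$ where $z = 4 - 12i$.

z + conjugate(z) = (a + bi) + (a - bi) = 2a
= 2 * 4 = 8


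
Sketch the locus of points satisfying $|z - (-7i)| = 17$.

|z - z0| = r describes a circle centered at z0 with radius r
Here z0 = -7i and r = 17
Locus: Circle centered at (0, -7) with radius 17


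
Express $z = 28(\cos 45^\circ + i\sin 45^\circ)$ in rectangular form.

a = r cos θ = 28 * sqrt(2)/2 = 14*sqrt(2)
b = r sin θ = 28 * sqrt(2)/2 = 14*sqrt(2)
z = 14*sqrt(2) + 14*sqrt(2)i


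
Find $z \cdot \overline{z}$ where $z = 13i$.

z * conjugate(z) = |z|^2 = a^2 + b^2
= 0^2 + 13^2 = 169


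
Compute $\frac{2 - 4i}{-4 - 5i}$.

Multiply numerator and denominator by conjugate (-4 + 5i):
= (2 - 4i)(-4 + 5i) / ((-4)^2 + (-5)^2)
= (12 + 26i) / 41
= 12/41 + (26/41)i


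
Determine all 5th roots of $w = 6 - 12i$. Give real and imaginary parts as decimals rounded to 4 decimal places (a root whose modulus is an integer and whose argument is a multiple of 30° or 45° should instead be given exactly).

|w| = sqrt(180) ≈ 13.416408, arg(w) ≈ 296.565051°
Root modulus = sqrt(180)^(1/5) ≈ 1.680843
Root arguments: θ_k = (arg(w) + 360°k)/5 for k = 0, 1, ..., 4
Compute each root as (root modulus)(cos θ_k + i sin θ_k) using full-precision intermediates, then round to 4 decimal places.
Roots: 0.8578 + 1.4455i, -1.1096 + 1.2625i, -1.5436 - 0.6652i, 0.1556 - 1.6736i, 1.6398 - 0.3692i


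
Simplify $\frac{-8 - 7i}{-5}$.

Divisor is real, so divide each part by -5:
= 8/5 + (7/5)i


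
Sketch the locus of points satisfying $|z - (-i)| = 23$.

|z - z0| = r describes a circle centered at z0 with radius r
Here z0 = -i and r = 23
Locus: Circle centered at (0, -1) with radius 23


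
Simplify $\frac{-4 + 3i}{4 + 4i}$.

Multiply numerator and denominator by conjugate (4 - 4i):
= (-4 + 3i)(4 - 4i) / (4^2 + 4^2)
= (-4 + 28i) / 32
Divide through by 4: (-1 + 7i) / 8
= -1/8 + (7/8)i


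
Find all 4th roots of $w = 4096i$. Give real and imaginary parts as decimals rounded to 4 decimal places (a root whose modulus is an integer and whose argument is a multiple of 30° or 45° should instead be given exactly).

|w| = 4096, arg(w) = 90°
Root modulus = 4096^(1/4) = 8
Root arguments: θ_k = (90° + 360°k)/4 for k = 0, 1, ..., 3
Compute each root as (root modulus)(cos θ_k + i sin θ_k) using full-precision intermediates, then round to 4 decimal places.
Roots: 7.3910 + 3.0615i, -3.0615 + 7.3910i, -7.3910 - 3.0615i, 3.0615 - 7.3910i


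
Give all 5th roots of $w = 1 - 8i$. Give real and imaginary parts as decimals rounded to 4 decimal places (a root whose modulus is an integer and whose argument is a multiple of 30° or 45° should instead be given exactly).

|w| = sqrt(65) ≈ 8.062258, arg(w) ≈ 277.125016°
Root modulus = sqrt(65)^(1/5) ≈ 1.518068
Root arguments: θ_k = (arg(w) + 360°k)/5 for k = 0, 1, ..., 4
Compute each root as (root modulus)(cos θ_k + i sin θ_k) using full-precision intermediates, then round to 4 decimal places.
Roots: 0.8615 + 1.2500i, -0.9226 + 1.2056i, -1.4317 - 0.5049i, 0.0378 - 1.5176i, 1.4550 - 0.4331i


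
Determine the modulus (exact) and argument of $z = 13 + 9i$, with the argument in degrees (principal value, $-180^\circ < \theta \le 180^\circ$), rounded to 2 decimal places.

|z| = sqrt(13^2 + 9^2) = sqrt(250)
arg(z) = arctan(b/a) = arctan(9/13) (quadrant-adjusted) = 34.70°


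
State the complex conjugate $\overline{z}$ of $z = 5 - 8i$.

If z = a + bi, then conjugate(z) = a - bi
conjugate(5 - 8i) = 5 + 8i


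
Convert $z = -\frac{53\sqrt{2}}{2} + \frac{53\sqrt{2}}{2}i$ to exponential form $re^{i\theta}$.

r = |z| = sqrt((-53*sqrt(2)/2)^2 + (53*sqrt(2)/2)^2) = sqrt(2809/2 + 2809/2) = sqrt(2809) = 53
θ = arctan(b/a) = arctan(37.4767/-37.4767) (quadrant-adjusted) = 135° = 3π/4
z = 53e^(i*3π/4)


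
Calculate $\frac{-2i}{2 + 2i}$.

Multiply numerator and denominator by conjugate (2 - 2i):
= (-2i)(2 - 2i) / (2^2 + 2^2)
= (-4 - 4i) / 8
Divide through by 4: (-1 - i) / 2
= -1/2 - (1/2)i


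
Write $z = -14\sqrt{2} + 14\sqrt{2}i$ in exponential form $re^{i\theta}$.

r = |z| = sqrt((-14*sqrt(2))^2 + (14*sqrt(2))^2) = sqrt(392 + 392) = sqrt(784) = 28
θ = arctan(b/a) = arctan(19.799/-19.799) (quadrant-adjusted) = 135° = 3π/4
z = 28e^(i*3π/4)


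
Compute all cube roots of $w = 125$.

|w| = 125, arg(w) = 0°
Root modulus = 125^(1/3) = 5
Root arguments: θ_k = (0° + 360°k)/3 for k = 0, 1, ..., 2
Roots: 5, -5/2 + (5*sqrt(3)/2)i, -5/2 - (5*sqrt(3)/2)i


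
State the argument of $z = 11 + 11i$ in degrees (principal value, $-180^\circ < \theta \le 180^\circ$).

θ = arctan(b/a) = arctan(11/11) (quadrant-adjusted) = 45°


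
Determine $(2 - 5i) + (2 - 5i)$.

(2 + 2) + (-5 + (-5))i = 4 - 10i


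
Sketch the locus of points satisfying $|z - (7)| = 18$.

|z - z0| = r describes a circle centered at z0 with radius r
Here z0 = 7 and r = 18
Locus: Circle centered at (7, 0) with radius 18


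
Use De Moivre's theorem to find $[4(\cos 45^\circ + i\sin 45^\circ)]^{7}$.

By De Moivre: z^n = r^n(cos(nθ) + i sin(nθ))
= 4^7(cos(7*45°) + i sin(7*45°))
= 16384(cos 315° + i sin 315°)
= 8192*sqrt(2) - 8192*sqrt(2)i


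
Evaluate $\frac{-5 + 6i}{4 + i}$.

Multiply numerator and denominator by conjugate (4 - i):
= (-5 + 6i)(4 - i) / (4^2 + 1^2)
= (-14 + 29i) / 17
= -14/17 + (29/17)i


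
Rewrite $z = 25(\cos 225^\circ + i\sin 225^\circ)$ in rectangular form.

a = r cos θ = 25 * -sqrt(2)/2 = -25*sqrt(2)/2
b = r sin θ = 25 * -sqrt(2)/2 = -25*sqrt(2)/2
z = -25*sqrt(2)/2 - (25*sqrt(2)/2)i


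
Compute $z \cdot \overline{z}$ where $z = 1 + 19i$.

z * conjugate(z) = |z|^2 = a^2 + b^2
= 1^2 + 19^2 = 362


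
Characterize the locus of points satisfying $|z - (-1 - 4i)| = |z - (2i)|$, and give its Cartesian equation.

|z - z1| = |z - z2| means z is equidistant from z1 and z2,
i.e. the perpendicular bisector of the segment from (-1, -4) to (0, 2) (midpoint (-1/2, -1)).
With z = x + yi, square both sides:
(x - (-1))^2 + (y - (-4))^2 = (x - 0)^2 + (y - 2)^2
The x^2 and y^2 terms cancel: 2x + 12y = 4 - 17 = -13
Simplify: 2x + 12y = -13
Locus: Perpendicular bisector of the segment from (-1, -4) to (0, 2): the line 2x + 12y = -13


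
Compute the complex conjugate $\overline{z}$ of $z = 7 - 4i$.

If z = a + bi, then conjugate(z) = a - bi
conjugate(7 - 4i) = 7 + 4i


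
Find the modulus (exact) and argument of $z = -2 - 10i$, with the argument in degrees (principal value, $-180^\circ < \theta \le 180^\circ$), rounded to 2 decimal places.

|z| = sqrt((-2)^2 + (-10)^2) = sqrt(104)
arg(z) = arctan(b/a) = arctan(-10/-2) (quadrant-adjusted) = -101.31°


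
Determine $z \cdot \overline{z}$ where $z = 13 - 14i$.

z * conjugate(z) = |z|^2 = a^2 + b^2
= 13^2 + (-14)^2 = 365


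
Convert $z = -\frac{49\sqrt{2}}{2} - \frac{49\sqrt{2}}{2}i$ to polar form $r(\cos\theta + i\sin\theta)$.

r = |z| = sqrt(a^2 + b^2) = sqrt((-49*sqrt(2)/2)^2 + (-49*sqrt(2)/2)^2) = sqrt(2401/2 + 2401/2) = sqrt(2401) = 49
θ = arctan(b/a) = arctan(-34.6482/-34.6482) (quadrant-adjusted) = 225°
z = 49(cos 225° + i sin 225°)


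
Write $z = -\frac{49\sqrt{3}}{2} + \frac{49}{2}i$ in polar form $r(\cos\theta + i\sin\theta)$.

r = |z| = sqrt(a^2 + b^2) = sqrt((-49*sqrt(3)/2)^2 + (49/2)^2) = sqrt(7203/4 + 2401/4) = sqrt(2401) = 49
θ = arctan(b/a) = arctan(24.5/-42.4352) (quadrant-adjusted) = 150°
z = 49(cos 150° + i sin 150°)


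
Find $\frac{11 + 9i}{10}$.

Divisor is real, so divide each part by 10:
= 11/10 + (9/10)i


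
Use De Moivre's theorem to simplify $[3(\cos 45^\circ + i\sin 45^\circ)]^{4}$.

By De Moivre: z^n = r^n(cos(nθ) + i sin(nθ))
= 3^4(cos(4*45°) + i sin(4*45°))
= 81(cos 180° + i sin 180°)
= -81


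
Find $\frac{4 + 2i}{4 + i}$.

Multiply numerator and denominator by conjugate (4 - i):
= (4 + 2i)(4 - i) / (4^2 + 1^2)
= (18 + 4i) / 17
= 18/17 + (4/17)i


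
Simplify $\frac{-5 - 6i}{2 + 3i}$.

Multiply numerator and denominator by conjugate (2 - 3i):
= (-5 - 6i)(2 - 3i) / (2^2 + 3^2)
= (-28 + 3i) / 13
= -28/13 + (3/13)i


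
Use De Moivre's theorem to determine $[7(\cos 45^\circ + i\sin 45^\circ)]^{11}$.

By De Moivre: z^n = r^n(cos(nθ) + i sin(nθ))
= 7^11(cos(11*45°) + i sin(11*45°))
= 1977326743(cos 135° + i sin 135°)
= -1977326743*sqrt(2)/2 + (1977326743*sqrt(2)/2)i


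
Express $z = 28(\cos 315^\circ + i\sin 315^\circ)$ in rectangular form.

a = r cos θ = 28 * sqrt(2)/2 = 14*sqrt(2)
b = r sin θ = 28 * -sqrt(2)/2 = -14*sqrt(2)
z = 14*sqrt(2) - 14*sqrt(2)i


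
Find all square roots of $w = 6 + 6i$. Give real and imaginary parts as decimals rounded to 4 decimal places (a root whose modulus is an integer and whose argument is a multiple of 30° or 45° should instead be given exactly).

|w| = sqrt(72) ≈ 8.485281, arg(w) = 45°
Root modulus = sqrt(72)^(1/2) ≈ 2.912951
Root arguments: θ_k = (45° + 360°k)/2 for k = 0, 1, ..., 1
Compute each root as (root modulus)(cos θ_k + i sin θ_k) using full-precision intermediates, then round to 4 decimal places.
Roots: 2.6912 + 1.1147i, -2.6912 - 1.1147i


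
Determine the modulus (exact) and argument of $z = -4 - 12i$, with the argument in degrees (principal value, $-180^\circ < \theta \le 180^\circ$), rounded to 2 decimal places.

|z| = sqrt((-4)^2 + (-12)^2) = sqrt(160)
arg(z) = arctan(b/a) = arctan(-12/-4) (quadrant-adjusted) = -108.43°


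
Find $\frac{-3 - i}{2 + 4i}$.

Multiply numerator and denominator by conjugate (2 - 4i):
= (-3 - i)(2 - 4i) / (2^2 + 4^2)
= (-10 + 10i) / 20
Divide through by 10: (-1 + i) / 2
= -1/2 + (1/2)i


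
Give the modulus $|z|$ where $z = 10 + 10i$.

|z| = sqrt(a^2 + b^2) = sqrt(10^2 + 10^2) = sqrt(200) = sqrt(200)


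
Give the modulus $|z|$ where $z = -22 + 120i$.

|z| = sqrt(a^2 + b^2) = sqrt((-22)^2 + 120^2) = sqrt(14884) = 122


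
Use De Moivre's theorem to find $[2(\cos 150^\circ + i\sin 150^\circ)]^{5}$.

By De Moivre: z^n = r^n(cos(nθ) + i sin(nθ))
= 2^5(cos(5*150°) + i sin(5*150°))
= 32(cos 30° + i sin 30°)
= 16*sqrt(3) + 16i


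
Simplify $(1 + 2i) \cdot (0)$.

(a1*a2 - b1*b2) + (a1*b2 + b1*a2)i
= (0 - 0) + (0 + 0)i
= 0


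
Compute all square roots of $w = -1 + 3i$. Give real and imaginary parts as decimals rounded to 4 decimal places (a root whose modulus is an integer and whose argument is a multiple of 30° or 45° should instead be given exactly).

|w| = sqrt(10) ≈ 3.162278, arg(w) ≈ 108.434949°
Root modulus = sqrt(10)^(1/2) ≈ 1.778279
Root arguments: θ_k = (arg(w) + 360°k)/2 for k = 0, 1, ..., 1
Compute each root as (root modulus)(cos θ_k + i sin θ_k) using full-precision intermediates, then round to 4 decimal places.
Roots: 1.0398 + 1.4426i, -1.0398 - 1.4426i


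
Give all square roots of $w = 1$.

|w| = 1, arg(w) = 0°
Root modulus = 1^(1/2) = 1
Root arguments: θ_k = (0° + 360°k)/2 for k = 0, 1, ..., 1
Roots: 1, -1


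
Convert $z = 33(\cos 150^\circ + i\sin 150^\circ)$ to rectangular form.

a = r cos θ = 33 * -sqrt(3)/2 = -33*sqrt(3)/2
b = r sin θ = 33 * 1/2 = 33/2
z = -33*sqrt(3)/2 + (33/2)i


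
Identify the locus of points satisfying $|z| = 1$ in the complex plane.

|z| = 1 means sqrt(x^2 + y^2) = 1
This is a circle of radius 1 centered at the origin


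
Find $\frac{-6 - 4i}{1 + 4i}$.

Multiply numerator and denominator by conjugate (1 - 4i):
= (-6 - 4i)(1 - 4i) / (1^2 + 4^2)
= (-22 + 20i) / 17
= -22/17 + (20/17)i


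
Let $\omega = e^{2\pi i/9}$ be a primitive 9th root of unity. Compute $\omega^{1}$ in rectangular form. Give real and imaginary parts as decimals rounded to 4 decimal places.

ω^1 = e^(2πi·1/9) = e^(i·2π/9)
= cos(2π/9) + i sin(2π/9)
= 0.7660 + 0.6428i


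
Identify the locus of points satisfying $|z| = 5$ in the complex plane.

|z| = 5 means sqrt(x^2 + y^2) = 5
This is a circle of radius 5 centered at the origin


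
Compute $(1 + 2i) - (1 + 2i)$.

(1 - 1) + (2 - 2)i = 0


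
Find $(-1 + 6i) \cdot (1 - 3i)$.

(a1*a2 - b1*b2) + (a1*b2 + b1*a2)i
= (-1 - (-18)) + (3 + 6)i
= 17 + 9i


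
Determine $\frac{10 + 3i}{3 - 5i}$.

Multiply numerator and denominator by conjugate (3 + 5i):
= (10 + 3i)(3 + 5i) / (3^2 + (-5)^2)
= (15 + 59i) / 34
= 15/34 + (59/34)i


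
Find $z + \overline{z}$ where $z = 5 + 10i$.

z + conjugate(z) = (a + bi) + (a - bi) = 2a
= 2 * 5 = 10


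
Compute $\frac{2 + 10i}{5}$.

Divisor is real, so divide each part by 5:
= 2/5 + 2i


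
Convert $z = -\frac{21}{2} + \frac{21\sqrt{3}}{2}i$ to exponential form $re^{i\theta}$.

r = |z| = sqrt((-21/2)^2 + (21*sqrt(3)/2)^2) = sqrt(441/4 + 1323/4) = sqrt(441) = 21
θ = arctan(b/a) = arctan(18.1865/-10.5) (quadrant-adjusted) = 120° = 2π/3
z = 21e^(i*2π/3)


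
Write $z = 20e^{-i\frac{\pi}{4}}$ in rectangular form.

a = r cos θ = 20 * sqrt(2)/2 = 10*sqrt(2)
b = r sin θ = 20 * -sqrt(2)/2 = -10*sqrt(2)
z = 10*sqrt(2) - 10*sqrt(2)i


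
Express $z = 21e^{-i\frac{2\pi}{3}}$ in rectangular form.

a = r cos θ = 21 * -1/2 = -21/2
b = r sin θ = 21 * -sqrt(3)/2 = -21*sqrt(3)/2
z = -21/2 - (21*sqrt(3)/2)i


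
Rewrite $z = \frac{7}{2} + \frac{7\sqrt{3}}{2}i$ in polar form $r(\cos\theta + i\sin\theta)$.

r = |z| = sqrt(a^2 + b^2) = sqrt((7/2)^2 + (7*sqrt(3)/2)^2) = sqrt(49/4 + 147/4) = sqrt(49) = 7
θ = arctan(b/a) = arctan(6.0622/3.5) (quadrant-adjusted) = 60°
z = 7(cos 60° + i sin 60°)


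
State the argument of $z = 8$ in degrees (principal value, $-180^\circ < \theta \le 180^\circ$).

b = 0 and a > 0, so z lies on the positive real axis: θ = 0°


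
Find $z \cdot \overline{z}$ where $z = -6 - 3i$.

z * conjugate(z) = |z|^2 = a^2 + b^2
= (-6)^2 + (-3)^2 = 45


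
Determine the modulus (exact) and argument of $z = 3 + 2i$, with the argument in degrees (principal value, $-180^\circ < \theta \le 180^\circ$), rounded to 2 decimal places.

|z| = sqrt(3^2 + 2^2) = sqrt(13)
arg(z) = arctan(b/a) = arctan(2/3) (quadrant-adjusted) = 33.69°


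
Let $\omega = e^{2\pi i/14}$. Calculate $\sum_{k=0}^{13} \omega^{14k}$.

Since 14 divides 14, ω^14 = (ω^14)^1 = 1^1 = 1, so every term is 1.
Sum = 14 · 1 = 14


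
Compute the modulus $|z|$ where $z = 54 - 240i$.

|z| = sqrt(a^2 + b^2) = sqrt(54^2 + (-240)^2) = sqrt(60516) = 246


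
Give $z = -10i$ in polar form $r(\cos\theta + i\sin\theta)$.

r = |z| = sqrt(a^2 + b^2) = sqrt((0)^2 + (-10)^2) = sqrt(0 + 100) = sqrt(100) = 10
a = 0 and b < 0, so z lies on the negative imaginary axis: θ = 270°
z = 10(cos 270° + i sin 270°)


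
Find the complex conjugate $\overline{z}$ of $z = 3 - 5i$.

If z = a + bi, then conjugate(z) = a - bi
conjugate(3 - 5i) = 3 + 5i


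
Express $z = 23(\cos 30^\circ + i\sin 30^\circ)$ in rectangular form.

a = r cos θ = 23 * sqrt(3)/2 = 23*sqrt(3)/2
b = r sin θ = 23 * 1/2 = 23/2
z = 23*sqrt(3)/2 + (23/2)i


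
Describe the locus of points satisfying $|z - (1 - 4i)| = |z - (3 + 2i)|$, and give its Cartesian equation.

|z - z1| = |z - z2| means z is equidistant from z1 and z2,
i.e. the perpendicular bisector of the segment from (1, -4) to (3, 2) (midpoint (2, -1)).
With z = x + yi, square both sides:
(x - 1)^2 + (y - (-4))^2 = (x - 3)^2 + (y - 2)^2
The x^2 and y^2 terms cancel: 4x + 12y = 13 - 17 = -4
Simplify: x + 3y = -1
Locus: Perpendicular bisector of the segment from (1, -4) to (3, 2): the line x + 3y = -1


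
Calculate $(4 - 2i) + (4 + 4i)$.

(4 + 4) + (-2 + 4)i = 8 + 2i


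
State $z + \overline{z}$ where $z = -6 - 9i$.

z + conjugate(z) = (a + bi) + (a - bi) = 2a
= 2 * (-6) = -12


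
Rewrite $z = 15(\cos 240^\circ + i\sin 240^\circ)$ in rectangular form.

a = r cos θ = 15 * -1/2 = -15/2
b = r sin θ = 15 * -sqrt(3)/2 = -15*sqrt(3)/2
z = -15/2 - (15*sqrt(3)/2)i


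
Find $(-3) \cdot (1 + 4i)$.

(a1*a2 - b1*b2) + (a1*b2 + b1*a2)i
= (-3 - 0) + (-12 + 0)i
= -3 - 12i


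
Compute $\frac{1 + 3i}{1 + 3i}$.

Multiply numerator and denominator by conjugate (1 - 3i):
= (1 + 3i)(1 - 3i) / (1^2 + 3^2)
= (10) / 10
= 1


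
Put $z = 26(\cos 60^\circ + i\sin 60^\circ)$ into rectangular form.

a = r cos θ = 26 * 1/2 = 13
b = r sin θ = 26 * sqrt(3)/2 = 13*sqrt(3)
z = 13 + 13*sqrt(3)i


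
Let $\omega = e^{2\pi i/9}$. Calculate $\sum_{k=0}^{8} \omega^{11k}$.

Let ζ = ω^11 = e^(2πi·11/9). Since 9 ∤ 11, ζ ≠ 1.
Sum = Σ_{k=0}^{8} ζ^k = (ζ^9 - 1)/(ζ - 1) = (ω^{11·9} - 1)/(ζ - 1) = (1 - 1)/(ζ - 1) = 0


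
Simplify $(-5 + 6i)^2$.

(a + bi)^2 = a^2 - b^2 + 2abi
= (-5)^2 - 6^2 + 2*(-5)*6i
= -11 - 60i


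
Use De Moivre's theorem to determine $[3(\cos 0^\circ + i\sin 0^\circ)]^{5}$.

By De Moivre: z^n = r^n(cos(nθ) + i sin(nθ))
= 3^5(cos(5*0°) + i sin(5*0°))
= 243(cos 0° + i sin 0°)
= 243


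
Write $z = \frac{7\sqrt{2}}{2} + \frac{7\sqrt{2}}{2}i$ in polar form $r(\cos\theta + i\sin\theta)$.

r = |z| = sqrt(a^2 + b^2) = sqrt((7*sqrt(2)/2)^2 + (7*sqrt(2)/2)^2) = sqrt(49/2 + 49/2) = sqrt(49) = 7
θ = arctan(b/a) = arctan(4.9497/4.9497) (quadrant-adjusted) = 45°
z = 7(cos 45° + i sin 45°)


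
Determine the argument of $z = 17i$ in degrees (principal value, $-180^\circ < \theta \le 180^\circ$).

a = 0 and b > 0, so z lies on the positive imaginary axis: θ = 90°


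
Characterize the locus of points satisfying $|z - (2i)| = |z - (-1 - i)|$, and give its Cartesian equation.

|z - z1| = |z - z2| means z is equidistant from z1 and z2,
i.e. the perpendicular bisector of the segment from (0, 2) to (-1, -1) (midpoint (-1/2, 1/2)).
With z = x + yi, square both sides:
(x - 0)^2 + (y - 2)^2 = (x - (-1))^2 + (y - (-1))^2
The x^2 and y^2 terms cancel: -2x + (-6)y = 2 - 4 = -2
Simplify: x + 3y = 1
Locus: Perpendicular bisector of the segment from (0, 2) to (-1, -1): the line x + 3y = 1


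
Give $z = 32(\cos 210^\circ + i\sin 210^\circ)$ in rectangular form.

a = r cos θ = 32 * -sqrt(3)/2 = -16*sqrt(3)
b = r sin θ = 32 * -1/2 = -16
z = -16*sqrt(3) - 16i


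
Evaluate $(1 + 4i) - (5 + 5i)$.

(1 - 5) + (4 - 5)i = -4 - i


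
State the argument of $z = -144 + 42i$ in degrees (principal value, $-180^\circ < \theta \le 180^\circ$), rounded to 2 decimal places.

θ = arctan(b/a) = arctan(42/-144) (quadrant-adjusted) = 163.74°


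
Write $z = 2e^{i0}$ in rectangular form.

a = r cos θ = 2 * 1 = 2
b = r sin θ = 2 * 0 = 0
z = 2


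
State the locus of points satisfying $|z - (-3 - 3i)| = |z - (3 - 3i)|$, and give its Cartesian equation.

|z - z1| = |z - z2| means z is equidistant from z1 and z2,
i.e. the perpendicular bisector of the segment from (-3, -3) to (3, -3) (midpoint (0, -3)).
With z = x + yi, square both sides:
(x - (-3))^2 + (y - (-3))^2 = (x - 3)^2 + (y - (-3))^2
The x^2 and y^2 terms cancel: 12x + 0y = 18 - 18 = 0
Simplify: x = 0
Locus: Perpendicular bisector of the segment from (-3, -3) to (3, -3): the line x = 0


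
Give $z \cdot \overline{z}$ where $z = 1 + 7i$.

z * conjugate(z) = |z|^2 = a^2 + b^2
= 1^2 + 7^2 = 50


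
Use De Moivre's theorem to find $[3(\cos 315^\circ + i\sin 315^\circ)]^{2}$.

By De Moivre: z^n = r^n(cos(nθ) + i sin(nθ))
= 3^2(cos(2*315°) + i sin(2*315°))
= 9(cos 270° + i sin 270°)
= -9i


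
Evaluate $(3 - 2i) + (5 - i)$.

(3 + 5) + (-2 + (-1))i = 8 - 3i


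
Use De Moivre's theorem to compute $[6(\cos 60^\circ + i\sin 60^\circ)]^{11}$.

By De Moivre: z^n = r^n(cos(nθ) + i sin(nθ))
= 6^11(cos(11*60°) + i sin(11*60°))
= 362797056(cos 300° + i sin 300°)
= 181398528 - 181398528*sqrt(3)i


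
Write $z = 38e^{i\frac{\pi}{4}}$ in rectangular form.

a = r cos θ = 38 * sqrt(2)/2 = 19*sqrt(2)
b = r sin θ = 38 * sqrt(2)/2 = 19*sqrt(2)
z = 19*sqrt(2) + 19*sqrt(2)i


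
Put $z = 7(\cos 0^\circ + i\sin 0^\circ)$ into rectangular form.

a = r cos θ = 7 * 1 = 7
b = r sin θ = 7 * 0 = 0
z = 7


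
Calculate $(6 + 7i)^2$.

(a + bi)^2 = a^2 - b^2 + 2abi
= 6^2 - 7^2 + 2*6*7i
= -13 + 84i


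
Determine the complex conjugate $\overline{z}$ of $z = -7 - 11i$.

If z = a + bi, then conjugate(z) = a - bi
conjugate(-7 - 11i) = -7 + 11i


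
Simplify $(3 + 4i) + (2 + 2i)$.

(3 + 2) + (4 + 2)i = 5 + 6i


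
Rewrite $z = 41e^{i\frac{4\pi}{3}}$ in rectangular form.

a = r cos θ = 41 * -1/2 = -41/2
b = r sin θ = 41 * -sqrt(3)/2 = -41*sqrt(3)/2
z = -41/2 - (41*sqrt(3)/2)i


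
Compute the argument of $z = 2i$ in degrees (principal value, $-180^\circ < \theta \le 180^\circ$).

a = 0 and b > 0, so z lies on the positive imaginary axis: θ = 90°


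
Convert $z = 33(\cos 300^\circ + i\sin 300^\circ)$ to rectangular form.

a = r cos θ = 33 * 1/2 = 33/2
b = r sin θ = 33 * -sqrt(3)/2 = -33*sqrt(3)/2
z = 33/2 - (33*sqrt(3)/2)i


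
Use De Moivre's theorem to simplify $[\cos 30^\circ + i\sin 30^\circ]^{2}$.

By De Moivre: z^n = r^n(cos(nθ) + i sin(nθ))
= 1^2(cos(2*30°) + i sin(2*30°))
= 1(cos 60° + i sin 60°)
= 1/2 + (sqrt(3)/2)i


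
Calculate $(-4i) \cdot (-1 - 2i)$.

(a1*a2 - b1*b2) + (a1*b2 + b1*a2)i
= (0 - 8) + (0 + 4)i
= -8 + 4i


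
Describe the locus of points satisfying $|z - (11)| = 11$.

|z - z0| = r describes a circle centered at z0 with radius r
Here z0 = 11 and r = 11
Locus: Circle centered at (11, 0) with radius 11


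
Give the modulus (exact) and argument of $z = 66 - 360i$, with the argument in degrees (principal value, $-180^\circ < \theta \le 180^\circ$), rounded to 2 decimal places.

|z| = sqrt(66^2 + (-360)^2) = 366
arg(z) = arctan(b/a) = arctan(-360/66) (quadrant-adjusted) = -79.61°


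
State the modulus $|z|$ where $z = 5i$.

|z| = sqrt(a^2 + b^2) = sqrt(0^2 + 5^2) = sqrt(25) = 5


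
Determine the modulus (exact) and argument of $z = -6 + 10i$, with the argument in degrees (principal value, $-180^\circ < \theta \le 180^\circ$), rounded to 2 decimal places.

|z| = sqrt((-6)^2 + 10^2) = sqrt(136)
arg(z) = arctan(b/a) = arctan(10/-6) (quadrant-adjusted) = 120.96°


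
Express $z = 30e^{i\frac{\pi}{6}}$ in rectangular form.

a = r cos θ = 30 * sqrt(3)/2 = 15*sqrt(3)
b = r sin θ = 30 * 1/2 = 15
z = 15*sqrt(3) + 15i


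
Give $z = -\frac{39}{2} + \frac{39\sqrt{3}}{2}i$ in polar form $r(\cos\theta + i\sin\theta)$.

r = |z| = sqrt(a^2 + b^2) = sqrt((-39/2)^2 + (39*sqrt(3)/2)^2) = sqrt(1521/4 + 4563/4) = sqrt(1521) = 39
θ = arctan(b/a) = arctan(33.775/-19.5) (quadrant-adjusted) = 120°
z = 39(cos 120° + i sin 120°)


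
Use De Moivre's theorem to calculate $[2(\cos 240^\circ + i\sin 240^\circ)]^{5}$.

By De Moivre: z^n = r^n(cos(nθ) + i sin(nθ))
= 2^5(cos(5*240°) + i sin(5*240°))
= 32(cos 120° + i sin 120°)
= -16 + 16*sqrt(3)i


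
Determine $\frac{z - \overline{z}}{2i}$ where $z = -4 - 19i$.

z - conjugate(z) = 2bi
(z - conjugate(z))/(2i) = 2bi/(2i) = b = -19


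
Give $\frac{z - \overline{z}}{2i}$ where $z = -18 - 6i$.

z - conjugate(z) = 2bi
(z - conjugate(z))/(2i) = 2bi/(2i) = b = -6


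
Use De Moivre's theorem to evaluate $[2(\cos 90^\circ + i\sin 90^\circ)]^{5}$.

By De Moivre: z^n = r^n(cos(nθ) + i sin(nθ))
= 2^5(cos(5*90°) + i sin(5*90°))
= 32(cos 90° + i sin 90°)
= 32i


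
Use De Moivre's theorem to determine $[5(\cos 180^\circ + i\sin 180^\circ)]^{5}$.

By De Moivre: z^n = r^n(cos(nθ) + i sin(nθ))
= 5^5(cos(5*180°) + i sin(5*180°))
= 3125(cos 180° + i sin 180°)
= -3125


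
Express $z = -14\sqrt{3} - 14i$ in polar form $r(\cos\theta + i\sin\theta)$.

r = |z| = sqrt(a^2 + b^2) = sqrt((-14*sqrt(3))^2 + (-14)^2) = sqrt(588 + 196) = sqrt(784) = 28
θ = arctan(b/a) = arctan(-14/-24.2487) (quadrant-adjusted) = 210°
z = 28(cos 210° + i sin 210°)


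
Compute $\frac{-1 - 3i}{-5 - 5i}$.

Multiply numerator and denominator by conjugate (-5 + 5i):
= (-1 - 3i)(-5 + 5i) / ((-5)^2 + (-5)^2)
= (20 + 10i) / 50
Divide through by 10: (2 + i) / 5
= 2/5 + (1/5)i


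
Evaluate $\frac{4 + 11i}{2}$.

Divisor is real, so divide each part by 2:
= 2 + (11/2)i


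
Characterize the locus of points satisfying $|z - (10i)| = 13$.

|z - z0| = r describes a circle centered at z0 with radius r
Here z0 = 10i and r = 13
Locus: Circle centered at (0, 10) with radius 13


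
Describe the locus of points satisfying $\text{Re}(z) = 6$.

Re(z) = x where z = x + yi; the equation x = 6 is satisfied by all points with that x-coordinate
Locus: Vertical line x = 6


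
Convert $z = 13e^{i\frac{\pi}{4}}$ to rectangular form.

a = r cos θ = 13 * sqrt(2)/2 = 13*sqrt(2)/2
b = r sin θ = 13 * sqrt(2)/2 = 13*sqrt(2)/2
z = 13*sqrt(2)/2 + (13*sqrt(2)/2)i


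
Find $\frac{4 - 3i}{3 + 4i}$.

Multiply numerator and denominator by conjugate (3 - 4i):
= (4 - 3i)(3 - 4i) / (3^2 + 4^2)
= (-25i) / 25
= -i


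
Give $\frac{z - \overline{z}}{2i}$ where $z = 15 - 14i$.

z - conjugate(z) = 2bi
(z - conjugate(z))/(2i) = 2bi/(2i) = b = -14


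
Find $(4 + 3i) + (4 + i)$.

(4 + 4) + (3 + 1)i = 8 + 4i


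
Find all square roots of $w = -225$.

|w| = 225, arg(w) = 180°
Root modulus = 225^(1/2) = 15
Root arguments: θ_k = (180° + 360°k)/2 for k = 0, 1, ..., 1
Roots: 15i, -15i


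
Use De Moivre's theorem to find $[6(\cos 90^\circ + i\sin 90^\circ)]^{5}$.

By De Moivre: z^n = r^n(cos(nθ) + i sin(nθ))
= 6^5(cos(5*90°) + i sin(5*90°))
= 7776(cos 90° + i sin 90°)
= 7776i


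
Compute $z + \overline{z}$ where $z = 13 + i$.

z + conjugate(z) = (a + bi) + (a - bi) = 2a
= 2 * 13 = 26


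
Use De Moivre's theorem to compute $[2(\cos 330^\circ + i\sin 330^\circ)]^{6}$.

By De Moivre: z^n = r^n(cos(nθ) + i sin(nθ))
= 2^6(cos(6*330°) + i sin(6*330°))
= 64(cos 180° + i sin 180°)
= -64
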